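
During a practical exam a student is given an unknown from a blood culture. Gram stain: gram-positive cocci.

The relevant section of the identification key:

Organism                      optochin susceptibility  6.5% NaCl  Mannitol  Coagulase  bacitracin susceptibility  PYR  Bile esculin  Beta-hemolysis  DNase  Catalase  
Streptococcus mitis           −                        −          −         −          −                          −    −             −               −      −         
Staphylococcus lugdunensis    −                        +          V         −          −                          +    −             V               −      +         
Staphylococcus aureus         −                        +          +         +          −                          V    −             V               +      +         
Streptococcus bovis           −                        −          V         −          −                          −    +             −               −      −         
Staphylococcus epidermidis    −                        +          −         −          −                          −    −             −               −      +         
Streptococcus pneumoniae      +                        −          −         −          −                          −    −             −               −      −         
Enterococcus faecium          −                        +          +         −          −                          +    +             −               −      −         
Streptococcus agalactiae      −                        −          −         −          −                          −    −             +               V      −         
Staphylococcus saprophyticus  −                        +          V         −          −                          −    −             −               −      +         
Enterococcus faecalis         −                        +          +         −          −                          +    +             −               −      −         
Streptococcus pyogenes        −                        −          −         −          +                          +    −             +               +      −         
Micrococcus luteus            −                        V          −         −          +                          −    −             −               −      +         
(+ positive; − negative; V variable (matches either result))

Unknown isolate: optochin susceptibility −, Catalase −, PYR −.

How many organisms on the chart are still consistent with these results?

PYR −: excludes Staphylococcus lugdunensis, Enterococcus faecium, Enterococcus faecalis, Streptococcus pyogenes — 8 left.
Catalase −: excludes Staphylococcus aureus, Staphylococcus epidermidis, Staphylococcus saprophyticus, Micrococcus luteus — 4 left.
optochin susceptibility −: excludes Streptococcus pneumoniae — 3 left.
Still consistent: Streptococcus agalactiae, Streptococcus bovis, Streptococcus mitis.

3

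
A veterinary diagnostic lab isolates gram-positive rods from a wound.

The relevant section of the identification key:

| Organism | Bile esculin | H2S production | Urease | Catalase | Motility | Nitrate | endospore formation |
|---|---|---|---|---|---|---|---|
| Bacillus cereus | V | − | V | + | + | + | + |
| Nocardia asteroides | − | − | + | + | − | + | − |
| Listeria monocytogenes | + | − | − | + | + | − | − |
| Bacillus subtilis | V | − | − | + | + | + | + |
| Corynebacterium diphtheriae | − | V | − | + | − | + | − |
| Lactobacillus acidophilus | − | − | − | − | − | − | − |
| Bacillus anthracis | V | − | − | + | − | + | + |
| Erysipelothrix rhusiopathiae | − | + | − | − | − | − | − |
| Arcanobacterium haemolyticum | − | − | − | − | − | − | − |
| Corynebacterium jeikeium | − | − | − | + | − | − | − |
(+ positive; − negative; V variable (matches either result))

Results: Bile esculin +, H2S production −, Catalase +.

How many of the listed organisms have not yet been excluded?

4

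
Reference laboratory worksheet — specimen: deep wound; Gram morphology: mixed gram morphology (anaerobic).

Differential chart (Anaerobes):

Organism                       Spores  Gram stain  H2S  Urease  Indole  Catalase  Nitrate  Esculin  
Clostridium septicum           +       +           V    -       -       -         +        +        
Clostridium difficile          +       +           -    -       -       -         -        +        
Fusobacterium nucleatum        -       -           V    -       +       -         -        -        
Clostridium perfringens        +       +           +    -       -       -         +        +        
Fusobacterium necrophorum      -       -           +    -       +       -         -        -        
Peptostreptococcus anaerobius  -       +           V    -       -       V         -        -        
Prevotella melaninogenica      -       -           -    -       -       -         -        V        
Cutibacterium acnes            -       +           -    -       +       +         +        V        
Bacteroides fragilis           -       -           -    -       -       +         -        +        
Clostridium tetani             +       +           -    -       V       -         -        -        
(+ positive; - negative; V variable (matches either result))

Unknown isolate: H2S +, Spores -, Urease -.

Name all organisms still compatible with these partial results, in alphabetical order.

Fusobacterium necrophorum, Fusobacterium nucleatum, Peptostreptococcus anaerobius

H2S +: excludes 5 organisms — 5 left.
Spores -: excludes Clostridium septicum, Clostridium perfringens — 3 left.
Urease -: all 3 remaining candidates are consistent.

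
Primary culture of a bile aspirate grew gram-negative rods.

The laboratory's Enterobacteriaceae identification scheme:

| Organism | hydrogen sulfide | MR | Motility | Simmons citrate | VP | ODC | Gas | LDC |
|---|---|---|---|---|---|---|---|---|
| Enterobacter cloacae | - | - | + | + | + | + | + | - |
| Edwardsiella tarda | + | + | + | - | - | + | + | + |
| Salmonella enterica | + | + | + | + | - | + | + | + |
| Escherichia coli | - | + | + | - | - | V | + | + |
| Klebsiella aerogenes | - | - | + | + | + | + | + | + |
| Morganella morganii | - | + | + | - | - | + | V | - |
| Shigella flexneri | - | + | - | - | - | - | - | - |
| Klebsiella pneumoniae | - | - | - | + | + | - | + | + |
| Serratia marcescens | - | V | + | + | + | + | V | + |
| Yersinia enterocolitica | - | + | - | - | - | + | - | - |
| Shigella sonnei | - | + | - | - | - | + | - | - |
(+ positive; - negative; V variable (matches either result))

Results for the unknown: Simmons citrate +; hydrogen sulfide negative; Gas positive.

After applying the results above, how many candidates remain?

4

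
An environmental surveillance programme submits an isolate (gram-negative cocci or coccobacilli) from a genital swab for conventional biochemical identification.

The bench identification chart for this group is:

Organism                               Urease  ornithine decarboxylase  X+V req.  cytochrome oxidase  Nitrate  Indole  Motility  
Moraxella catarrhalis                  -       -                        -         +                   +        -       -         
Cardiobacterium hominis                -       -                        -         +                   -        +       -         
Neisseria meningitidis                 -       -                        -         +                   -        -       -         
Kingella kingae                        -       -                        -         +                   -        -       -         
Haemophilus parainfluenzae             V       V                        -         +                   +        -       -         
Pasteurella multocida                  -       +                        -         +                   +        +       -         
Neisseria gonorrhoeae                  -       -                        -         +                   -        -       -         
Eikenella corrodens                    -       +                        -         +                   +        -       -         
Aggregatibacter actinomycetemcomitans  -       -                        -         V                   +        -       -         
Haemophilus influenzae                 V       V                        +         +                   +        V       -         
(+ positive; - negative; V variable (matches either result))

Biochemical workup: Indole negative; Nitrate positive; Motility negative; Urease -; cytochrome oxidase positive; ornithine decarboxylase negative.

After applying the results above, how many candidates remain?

4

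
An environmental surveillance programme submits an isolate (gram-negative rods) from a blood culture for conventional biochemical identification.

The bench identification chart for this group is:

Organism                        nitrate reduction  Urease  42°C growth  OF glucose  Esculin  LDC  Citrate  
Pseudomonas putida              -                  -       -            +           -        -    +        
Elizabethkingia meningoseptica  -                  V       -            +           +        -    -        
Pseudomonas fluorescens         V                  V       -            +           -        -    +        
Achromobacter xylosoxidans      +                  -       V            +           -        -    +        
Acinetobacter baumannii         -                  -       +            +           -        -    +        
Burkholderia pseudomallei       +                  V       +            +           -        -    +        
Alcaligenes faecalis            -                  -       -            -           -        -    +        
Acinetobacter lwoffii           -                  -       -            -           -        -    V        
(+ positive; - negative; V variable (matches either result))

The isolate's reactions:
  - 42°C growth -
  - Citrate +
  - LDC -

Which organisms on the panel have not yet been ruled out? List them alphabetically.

Achromobacter xylosoxidans, Acinetobacter lwoffii, Alcaligenes faecalis, Pseudomonas fluorescens, Pseudomonas putida

Citrate +: excludes Elizabethkingia meningoseptica — 7 left.
LDC -: all 7 remaining candidates are consistent.
42°C growth -: excludes Acinetobacter baumannii, Burkholderia pseudomallei — 5 left.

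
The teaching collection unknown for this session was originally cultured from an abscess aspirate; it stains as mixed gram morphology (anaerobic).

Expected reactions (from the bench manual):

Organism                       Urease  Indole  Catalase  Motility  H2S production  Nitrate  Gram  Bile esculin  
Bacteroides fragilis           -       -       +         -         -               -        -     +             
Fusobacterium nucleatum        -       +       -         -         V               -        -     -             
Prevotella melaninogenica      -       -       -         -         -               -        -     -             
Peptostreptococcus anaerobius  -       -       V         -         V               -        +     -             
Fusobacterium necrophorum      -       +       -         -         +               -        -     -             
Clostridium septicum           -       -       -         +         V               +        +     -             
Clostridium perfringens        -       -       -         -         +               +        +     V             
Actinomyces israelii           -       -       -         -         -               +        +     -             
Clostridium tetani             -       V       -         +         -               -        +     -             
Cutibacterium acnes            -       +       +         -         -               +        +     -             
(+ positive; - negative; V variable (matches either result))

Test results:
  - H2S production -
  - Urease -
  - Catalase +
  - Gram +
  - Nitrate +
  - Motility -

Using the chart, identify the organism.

Urease -: all 10 remaining candidates are consistent.
H2S production -: excludes Fusobacterium necrophorum, Clostridium perfringens — 8 left.
Gram +: excludes Bacteroides fragilis, Fusobacterium nucleatum, Prevotella melaninogenica — 5 left.
Motility -: excludes Clostridium septicum, Clostridium tetani — 3 left.
Nitrate +: excludes Peptostreptococcus anaerobius — 2 left.
Catalase +: excludes Actinomyces israelii — 1 left.

Cutibacterium acnes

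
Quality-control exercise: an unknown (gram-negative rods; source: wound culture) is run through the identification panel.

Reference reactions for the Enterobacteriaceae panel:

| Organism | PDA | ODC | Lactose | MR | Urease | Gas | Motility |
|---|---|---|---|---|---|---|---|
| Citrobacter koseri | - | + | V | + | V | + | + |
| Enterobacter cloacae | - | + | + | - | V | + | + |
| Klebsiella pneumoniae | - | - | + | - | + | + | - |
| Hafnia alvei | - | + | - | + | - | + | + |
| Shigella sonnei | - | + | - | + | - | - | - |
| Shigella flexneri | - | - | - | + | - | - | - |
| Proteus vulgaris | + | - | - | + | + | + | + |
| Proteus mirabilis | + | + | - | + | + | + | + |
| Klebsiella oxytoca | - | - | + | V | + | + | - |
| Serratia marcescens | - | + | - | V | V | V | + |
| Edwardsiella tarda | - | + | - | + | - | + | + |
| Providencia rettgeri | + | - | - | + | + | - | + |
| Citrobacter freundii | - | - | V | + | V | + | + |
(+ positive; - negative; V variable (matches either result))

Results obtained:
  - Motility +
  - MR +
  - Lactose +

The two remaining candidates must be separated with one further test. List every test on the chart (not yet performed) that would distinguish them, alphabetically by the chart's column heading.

ODC

Lactose +: excludes 8 organisms — 5 left.
Motility +: excludes Klebsiella pneumoniae, Klebsiella oxytoca — 3 left.
MR +: excludes Enterobacter cloacae — 2 left.
Two candidates remain: Citrobacter freundii and Citrobacter koseri.
  PDA: - vs - — same for both, does not separate.
  ODC: Citrobacter freundii -, Citrobacter koseri + — discriminates.
  Urease: V vs V — variable for at least one, does not separate.
  Gas: + vs + — same for both, does not separate.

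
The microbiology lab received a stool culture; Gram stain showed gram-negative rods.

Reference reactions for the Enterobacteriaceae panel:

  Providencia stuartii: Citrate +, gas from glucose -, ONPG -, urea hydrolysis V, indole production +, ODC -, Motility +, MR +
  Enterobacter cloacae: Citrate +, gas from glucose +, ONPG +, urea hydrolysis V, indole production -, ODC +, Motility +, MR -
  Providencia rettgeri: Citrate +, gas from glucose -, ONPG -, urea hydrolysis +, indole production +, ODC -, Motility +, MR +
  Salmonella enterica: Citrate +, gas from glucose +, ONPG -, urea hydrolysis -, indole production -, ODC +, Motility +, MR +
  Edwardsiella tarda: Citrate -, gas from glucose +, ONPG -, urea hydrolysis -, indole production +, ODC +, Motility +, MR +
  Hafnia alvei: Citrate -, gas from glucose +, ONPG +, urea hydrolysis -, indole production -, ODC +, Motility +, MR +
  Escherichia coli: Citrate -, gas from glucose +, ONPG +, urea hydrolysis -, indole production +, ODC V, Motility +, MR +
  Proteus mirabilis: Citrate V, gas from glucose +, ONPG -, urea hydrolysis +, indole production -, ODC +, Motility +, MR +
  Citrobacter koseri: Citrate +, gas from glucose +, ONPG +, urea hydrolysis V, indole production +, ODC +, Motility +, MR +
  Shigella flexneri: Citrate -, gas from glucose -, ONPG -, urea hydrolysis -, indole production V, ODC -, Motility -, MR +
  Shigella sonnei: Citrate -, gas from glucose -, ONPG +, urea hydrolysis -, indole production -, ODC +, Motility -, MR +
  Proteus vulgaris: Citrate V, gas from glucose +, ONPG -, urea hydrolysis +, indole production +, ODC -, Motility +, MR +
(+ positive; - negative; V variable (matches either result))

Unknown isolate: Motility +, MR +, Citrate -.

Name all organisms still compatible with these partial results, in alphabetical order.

Edwardsiella tarda, Escherichia coli, Hafnia alvei, Proteus mirabilis, Proteus vulgaris

MR +: excludes Enterobacter cloacae — 11 left.
Citrate -: excludes Providencia stuartii, Providencia rettgeri, Salmonella enterica, Citrobacter koseri — 7 left.
Motility +: excludes Shigella flexneri, Shigella sonnei — 5 left.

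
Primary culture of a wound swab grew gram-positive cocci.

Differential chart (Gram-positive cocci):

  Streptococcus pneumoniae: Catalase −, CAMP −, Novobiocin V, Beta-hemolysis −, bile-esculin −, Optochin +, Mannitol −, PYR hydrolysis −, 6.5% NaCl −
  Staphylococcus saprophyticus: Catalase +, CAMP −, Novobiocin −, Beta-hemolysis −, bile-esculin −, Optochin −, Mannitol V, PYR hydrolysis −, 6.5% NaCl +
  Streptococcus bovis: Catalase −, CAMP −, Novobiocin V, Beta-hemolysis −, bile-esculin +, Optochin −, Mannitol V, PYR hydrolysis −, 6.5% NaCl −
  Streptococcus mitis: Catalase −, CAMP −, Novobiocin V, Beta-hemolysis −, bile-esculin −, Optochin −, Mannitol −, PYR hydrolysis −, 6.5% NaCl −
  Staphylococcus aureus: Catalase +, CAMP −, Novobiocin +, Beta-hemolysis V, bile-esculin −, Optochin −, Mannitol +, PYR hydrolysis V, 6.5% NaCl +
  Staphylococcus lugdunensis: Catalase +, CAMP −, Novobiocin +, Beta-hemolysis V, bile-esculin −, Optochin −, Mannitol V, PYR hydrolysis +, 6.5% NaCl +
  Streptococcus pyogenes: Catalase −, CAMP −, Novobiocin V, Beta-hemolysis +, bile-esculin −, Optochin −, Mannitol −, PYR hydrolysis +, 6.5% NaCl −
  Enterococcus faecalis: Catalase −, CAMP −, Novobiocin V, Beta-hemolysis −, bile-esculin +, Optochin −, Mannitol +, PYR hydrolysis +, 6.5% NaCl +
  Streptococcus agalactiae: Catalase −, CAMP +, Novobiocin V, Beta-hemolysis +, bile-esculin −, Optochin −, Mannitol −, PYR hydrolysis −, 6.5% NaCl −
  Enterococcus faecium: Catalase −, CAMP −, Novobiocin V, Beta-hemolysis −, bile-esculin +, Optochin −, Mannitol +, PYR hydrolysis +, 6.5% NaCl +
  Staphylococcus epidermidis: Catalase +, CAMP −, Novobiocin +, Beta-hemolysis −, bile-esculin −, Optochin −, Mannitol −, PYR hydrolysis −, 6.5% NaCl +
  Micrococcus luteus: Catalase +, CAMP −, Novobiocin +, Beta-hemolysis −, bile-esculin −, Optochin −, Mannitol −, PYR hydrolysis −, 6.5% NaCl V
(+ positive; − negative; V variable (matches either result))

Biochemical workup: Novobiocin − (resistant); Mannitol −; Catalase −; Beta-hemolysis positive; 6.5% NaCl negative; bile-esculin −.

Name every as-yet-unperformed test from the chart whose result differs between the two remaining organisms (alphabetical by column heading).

CAMP, PYR hydrolysis

Novobiocin −: excludes Staphylococcus aureus, Staphylococcus lugdunensis, Staphylococcus epidermidis, Micrococcus luteus — 8 left.
Catalase −: excludes Staphylococcus saprophyticus — 7 left.
Mannitol −: excludes Enterococcus faecalis, Enterococcus faecium — 5 left.
bile-esculin −: excludes Streptococcus bovis — 4 left.
6.5% NaCl −: all 4 remaining candidates are consistent.
Beta-hemolysis +: excludes Streptococcus pneumoniae, Streptococcus mitis — 2 left.
Two candidates remain: Streptococcus agalactiae and Streptococcus pyogenes.
  CAMP: Streptococcus agalactiae +, Streptococcus pyogenes − — discriminates.
  Optochin: − vs − — same for both, does not separate.
  PYR hydrolysis: Streptococcus agalactiae −, Streptococcus pyogenes + — discriminates.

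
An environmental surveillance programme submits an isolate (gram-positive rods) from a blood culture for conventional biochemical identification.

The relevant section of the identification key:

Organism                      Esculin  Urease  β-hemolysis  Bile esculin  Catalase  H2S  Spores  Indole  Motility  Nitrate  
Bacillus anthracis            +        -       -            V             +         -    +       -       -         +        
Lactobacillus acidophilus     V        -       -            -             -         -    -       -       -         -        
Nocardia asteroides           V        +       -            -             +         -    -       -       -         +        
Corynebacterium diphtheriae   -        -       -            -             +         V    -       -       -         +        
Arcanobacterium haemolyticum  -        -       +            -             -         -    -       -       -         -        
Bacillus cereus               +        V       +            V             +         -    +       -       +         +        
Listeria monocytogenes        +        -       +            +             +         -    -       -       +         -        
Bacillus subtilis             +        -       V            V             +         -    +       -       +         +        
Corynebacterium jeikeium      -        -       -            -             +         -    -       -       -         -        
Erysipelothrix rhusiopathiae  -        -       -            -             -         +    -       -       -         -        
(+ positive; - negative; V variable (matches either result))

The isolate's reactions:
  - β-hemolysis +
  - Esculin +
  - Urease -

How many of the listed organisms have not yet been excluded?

3

Urease -: excludes Nocardia asteroides — 9 left.
Esculin +: excludes Corynebacterium diphtheriae, Arcanobacterium haemolyticum, Corynebacterium jeikeium, Erysipelothrix rhusiopathiae — 5 left.
β-hemolysis +: excludes Bacillus anthracis, Lactobacillus acidophilus — 3 left.
Still consistent: Bacillus cereus, Bacillus subtilis, Listeria monocytogenes.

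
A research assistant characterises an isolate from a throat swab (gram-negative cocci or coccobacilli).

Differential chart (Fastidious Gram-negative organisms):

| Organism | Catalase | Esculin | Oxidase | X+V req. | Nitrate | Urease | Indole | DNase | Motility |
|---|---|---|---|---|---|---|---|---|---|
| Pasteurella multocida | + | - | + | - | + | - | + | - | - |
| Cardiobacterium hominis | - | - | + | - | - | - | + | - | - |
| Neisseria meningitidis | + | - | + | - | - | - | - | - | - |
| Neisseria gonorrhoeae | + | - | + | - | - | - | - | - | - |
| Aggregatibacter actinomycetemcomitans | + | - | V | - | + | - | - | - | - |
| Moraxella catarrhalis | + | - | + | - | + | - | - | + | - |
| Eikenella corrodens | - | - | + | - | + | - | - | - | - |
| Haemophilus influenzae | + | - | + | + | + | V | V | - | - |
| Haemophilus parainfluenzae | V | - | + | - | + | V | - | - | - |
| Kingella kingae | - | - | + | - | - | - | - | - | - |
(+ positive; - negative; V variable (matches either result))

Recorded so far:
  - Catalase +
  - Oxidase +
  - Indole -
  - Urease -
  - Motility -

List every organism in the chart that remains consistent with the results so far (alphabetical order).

Aggregatibacter actinomycetemcomitans, Haemophilus influenzae, Haemophilus parainfluenzae, Moraxella catarrhalis, Neisseria gonorrhoeae, Neisseria meningitidis

Urease -: all 10 remaining candidates are consistent.
Oxidase +: all 10 remaining candidates are consistent.
Motility -: all 10 remaining candidates are consistent.
Catalase +: excludes Cardiobacterium hominis, Eikenella corrodens, Kingella kingae — 7 left.
Indole -: excludes Pasteurella multocida — 6 left.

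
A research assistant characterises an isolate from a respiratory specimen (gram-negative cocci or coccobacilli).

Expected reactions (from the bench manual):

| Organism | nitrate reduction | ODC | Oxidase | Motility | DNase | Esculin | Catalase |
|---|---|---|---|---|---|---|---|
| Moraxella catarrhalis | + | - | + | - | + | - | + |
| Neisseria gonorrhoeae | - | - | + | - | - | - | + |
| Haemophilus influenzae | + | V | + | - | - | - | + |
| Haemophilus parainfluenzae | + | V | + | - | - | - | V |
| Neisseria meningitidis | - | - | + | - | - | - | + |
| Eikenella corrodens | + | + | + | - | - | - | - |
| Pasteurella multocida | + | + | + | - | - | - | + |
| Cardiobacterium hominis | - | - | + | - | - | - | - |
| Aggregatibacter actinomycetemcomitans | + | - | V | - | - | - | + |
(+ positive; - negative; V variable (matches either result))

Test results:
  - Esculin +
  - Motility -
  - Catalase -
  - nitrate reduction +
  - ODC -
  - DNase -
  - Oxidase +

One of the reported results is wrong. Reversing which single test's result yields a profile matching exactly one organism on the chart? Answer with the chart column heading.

Esculin

As reported, no row in the chart matches all 7 reactions.
Reversing Oxidase → still no organism matches.
Reversing DNase → still no organism matches.
Reversing ODC → still no organism matches.
Reversing Motility → still no organism matches.
Reversing Esculin (to -) → unique match: Haemophilus parainfluenzae.
Reversing Catalase → still no organism matches.
Reversing nitrate reduction → still no organism matches.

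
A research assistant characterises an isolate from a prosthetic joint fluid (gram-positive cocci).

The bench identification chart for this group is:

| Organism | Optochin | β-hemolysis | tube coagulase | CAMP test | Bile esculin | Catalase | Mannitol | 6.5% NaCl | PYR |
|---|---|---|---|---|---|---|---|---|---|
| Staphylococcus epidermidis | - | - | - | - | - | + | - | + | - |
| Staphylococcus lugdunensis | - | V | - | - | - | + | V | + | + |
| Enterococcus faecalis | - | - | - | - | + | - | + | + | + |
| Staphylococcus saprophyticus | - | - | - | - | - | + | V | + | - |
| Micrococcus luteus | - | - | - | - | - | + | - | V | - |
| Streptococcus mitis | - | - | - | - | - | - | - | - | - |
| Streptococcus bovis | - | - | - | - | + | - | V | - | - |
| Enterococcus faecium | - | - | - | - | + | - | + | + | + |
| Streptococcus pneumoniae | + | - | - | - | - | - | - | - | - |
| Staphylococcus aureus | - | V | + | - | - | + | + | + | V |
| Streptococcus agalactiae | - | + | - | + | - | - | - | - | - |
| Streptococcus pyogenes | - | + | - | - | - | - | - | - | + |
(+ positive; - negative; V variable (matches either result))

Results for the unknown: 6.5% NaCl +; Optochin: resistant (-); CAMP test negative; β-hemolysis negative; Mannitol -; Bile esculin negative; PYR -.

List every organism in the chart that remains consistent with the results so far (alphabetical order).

Micrococcus luteus, Staphylococcus epidermidis, Staphylococcus saprophyticus

6.5% NaCl +: excludes 5 organisms — 7 left.
Optochin -: all 7 remaining candidates are consistent.
β-hemolysis -: all 7 remaining candidates are consistent.
PYR -: excludes Staphylococcus lugdunensis, Enterococcus faecalis, Enterococcus faecium — 4 left.
Bile esculin -: all 4 remaining candidates are consistent.
CAMP test -: all 4 remaining candidates are consistent.
Mannitol -: excludes Staphylococcus aureus — 3 left.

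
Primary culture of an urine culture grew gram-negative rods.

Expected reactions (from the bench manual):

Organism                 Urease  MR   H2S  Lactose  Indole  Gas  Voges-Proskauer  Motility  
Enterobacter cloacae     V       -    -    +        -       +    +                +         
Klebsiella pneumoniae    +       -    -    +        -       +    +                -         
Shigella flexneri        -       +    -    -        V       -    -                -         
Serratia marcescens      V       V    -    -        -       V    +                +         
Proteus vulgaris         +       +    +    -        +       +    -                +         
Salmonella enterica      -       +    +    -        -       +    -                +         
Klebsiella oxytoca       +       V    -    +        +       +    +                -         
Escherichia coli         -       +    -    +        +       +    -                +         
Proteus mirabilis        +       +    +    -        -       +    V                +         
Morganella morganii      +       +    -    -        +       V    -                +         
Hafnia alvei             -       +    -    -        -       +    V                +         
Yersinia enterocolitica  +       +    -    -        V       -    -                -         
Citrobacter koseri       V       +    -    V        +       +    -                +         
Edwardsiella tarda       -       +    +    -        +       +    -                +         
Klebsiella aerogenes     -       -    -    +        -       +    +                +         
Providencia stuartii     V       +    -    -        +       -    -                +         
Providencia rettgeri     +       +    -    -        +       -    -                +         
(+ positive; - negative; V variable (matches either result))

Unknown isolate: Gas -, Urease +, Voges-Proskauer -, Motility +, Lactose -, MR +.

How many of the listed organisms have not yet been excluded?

3

MR +: excludes Enterobacter cloacae, Klebsiella pneumoniae, Klebsiella aerogenes — 14 left.
Gas -: excludes 8 organisms — 6 left.
Voges-Proskauer -: excludes Serratia marcescens — 5 left.
Urease +: excludes Shigella flexneri — 4 left.
Lactose -: all 4 remaining candidates are consistent.
Motility +: excludes Yersinia enterocolitica — 3 left.
Still consistent: Morganella morganii, Providencia rettgeri, Providencia stuartii.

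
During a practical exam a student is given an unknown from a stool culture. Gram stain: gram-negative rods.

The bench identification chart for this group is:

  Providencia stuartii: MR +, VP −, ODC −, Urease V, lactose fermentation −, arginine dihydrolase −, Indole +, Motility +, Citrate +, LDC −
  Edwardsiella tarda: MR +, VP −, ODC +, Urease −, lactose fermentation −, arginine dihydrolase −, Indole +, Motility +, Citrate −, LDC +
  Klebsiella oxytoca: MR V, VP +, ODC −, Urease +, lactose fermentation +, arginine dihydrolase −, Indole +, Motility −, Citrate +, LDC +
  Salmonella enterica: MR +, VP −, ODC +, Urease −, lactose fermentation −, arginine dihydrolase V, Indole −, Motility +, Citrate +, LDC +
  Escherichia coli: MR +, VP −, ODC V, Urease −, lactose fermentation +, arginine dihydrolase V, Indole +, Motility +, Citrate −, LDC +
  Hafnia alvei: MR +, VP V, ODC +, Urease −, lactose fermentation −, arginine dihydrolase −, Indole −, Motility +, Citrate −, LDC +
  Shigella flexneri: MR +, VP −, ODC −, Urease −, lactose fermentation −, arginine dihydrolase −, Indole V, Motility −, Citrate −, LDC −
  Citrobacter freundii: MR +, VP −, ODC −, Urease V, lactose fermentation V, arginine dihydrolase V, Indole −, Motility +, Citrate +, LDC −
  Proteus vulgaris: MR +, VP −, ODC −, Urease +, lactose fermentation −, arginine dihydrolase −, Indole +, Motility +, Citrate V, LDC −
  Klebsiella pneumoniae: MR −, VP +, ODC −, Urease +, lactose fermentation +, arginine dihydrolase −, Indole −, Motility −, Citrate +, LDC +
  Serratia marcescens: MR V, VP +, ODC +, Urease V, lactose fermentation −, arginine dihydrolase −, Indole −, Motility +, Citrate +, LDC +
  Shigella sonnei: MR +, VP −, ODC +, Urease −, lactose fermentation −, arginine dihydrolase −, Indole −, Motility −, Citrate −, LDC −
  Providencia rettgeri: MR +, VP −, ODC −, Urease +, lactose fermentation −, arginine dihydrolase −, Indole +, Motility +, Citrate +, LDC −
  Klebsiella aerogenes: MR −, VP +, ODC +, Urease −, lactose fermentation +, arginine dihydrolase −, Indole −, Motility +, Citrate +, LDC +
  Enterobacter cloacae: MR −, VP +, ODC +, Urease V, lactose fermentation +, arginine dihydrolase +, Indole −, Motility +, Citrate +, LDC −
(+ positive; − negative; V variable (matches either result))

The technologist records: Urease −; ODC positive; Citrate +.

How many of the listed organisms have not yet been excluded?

4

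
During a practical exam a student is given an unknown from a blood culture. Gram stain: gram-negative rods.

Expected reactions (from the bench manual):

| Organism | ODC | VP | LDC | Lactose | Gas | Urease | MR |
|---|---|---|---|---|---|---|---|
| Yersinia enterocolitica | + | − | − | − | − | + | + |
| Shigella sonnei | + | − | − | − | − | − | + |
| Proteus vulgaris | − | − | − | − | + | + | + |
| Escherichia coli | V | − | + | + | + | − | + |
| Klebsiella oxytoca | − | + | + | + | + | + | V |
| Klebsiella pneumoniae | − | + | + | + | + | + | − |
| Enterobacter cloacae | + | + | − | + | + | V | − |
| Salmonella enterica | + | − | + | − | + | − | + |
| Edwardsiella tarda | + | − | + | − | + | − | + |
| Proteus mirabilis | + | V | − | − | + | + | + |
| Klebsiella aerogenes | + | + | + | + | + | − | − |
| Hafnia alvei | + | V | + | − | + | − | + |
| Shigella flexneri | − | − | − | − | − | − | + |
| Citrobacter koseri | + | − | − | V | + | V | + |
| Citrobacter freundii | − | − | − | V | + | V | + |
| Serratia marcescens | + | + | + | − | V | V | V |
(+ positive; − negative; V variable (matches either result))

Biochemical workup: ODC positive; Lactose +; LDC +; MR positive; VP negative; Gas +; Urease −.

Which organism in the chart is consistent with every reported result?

Escherichia coli

VP −: excludes 5 organisms — 11 left.
LDC +: excludes 7 organisms — 4 left.
MR +: all 4 remaining candidates are consistent.
Lactose +: excludes Salmonella enterica, Edwardsiella tarda, Hafnia alvei — 1 left.
Gas +: the one remaining candidate is consistent.
ODC +: the one remaining candidate is consistent.
Urease −: the one remaining candidate is consistent.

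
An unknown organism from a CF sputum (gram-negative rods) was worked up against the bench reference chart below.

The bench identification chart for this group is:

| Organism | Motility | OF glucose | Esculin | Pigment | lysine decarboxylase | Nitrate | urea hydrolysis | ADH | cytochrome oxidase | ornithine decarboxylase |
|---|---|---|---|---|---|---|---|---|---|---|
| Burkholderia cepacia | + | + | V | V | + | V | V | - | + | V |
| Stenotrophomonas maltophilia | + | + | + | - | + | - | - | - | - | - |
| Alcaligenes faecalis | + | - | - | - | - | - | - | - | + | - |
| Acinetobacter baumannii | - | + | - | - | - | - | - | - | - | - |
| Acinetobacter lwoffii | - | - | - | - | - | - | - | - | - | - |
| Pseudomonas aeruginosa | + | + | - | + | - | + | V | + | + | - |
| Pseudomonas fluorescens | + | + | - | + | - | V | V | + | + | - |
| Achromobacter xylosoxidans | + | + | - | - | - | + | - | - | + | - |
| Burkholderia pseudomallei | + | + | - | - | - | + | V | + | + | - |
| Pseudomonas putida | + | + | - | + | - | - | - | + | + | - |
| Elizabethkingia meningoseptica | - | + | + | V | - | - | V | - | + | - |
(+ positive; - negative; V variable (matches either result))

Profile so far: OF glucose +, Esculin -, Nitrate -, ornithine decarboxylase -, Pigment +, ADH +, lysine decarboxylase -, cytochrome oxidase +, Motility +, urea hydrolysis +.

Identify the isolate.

Pseudomonas fluorescens

ornithine decarboxylase -: all 11 remaining candidates are consistent.
lysine decarboxylase -: excludes Burkholderia cepacia, Stenotrophomonas maltophilia — 9 left.
Pigment +: excludes 5 organisms — 4 left.
urea hydrolysis +: excludes Pseudomonas putida — 3 left.
Motility +: excludes Elizabethkingia meningoseptica — 2 left.
ADH +: all 2 remaining candidates are consistent.
OF glucose +: all 2 remaining candidates are consistent.
cytochrome oxidase +: all 2 remaining candidates are consistent.
Nitrate -: excludes Pseudomonas aeruginosa — 1 left.
Esculin -: the one remaining candidate is consistent.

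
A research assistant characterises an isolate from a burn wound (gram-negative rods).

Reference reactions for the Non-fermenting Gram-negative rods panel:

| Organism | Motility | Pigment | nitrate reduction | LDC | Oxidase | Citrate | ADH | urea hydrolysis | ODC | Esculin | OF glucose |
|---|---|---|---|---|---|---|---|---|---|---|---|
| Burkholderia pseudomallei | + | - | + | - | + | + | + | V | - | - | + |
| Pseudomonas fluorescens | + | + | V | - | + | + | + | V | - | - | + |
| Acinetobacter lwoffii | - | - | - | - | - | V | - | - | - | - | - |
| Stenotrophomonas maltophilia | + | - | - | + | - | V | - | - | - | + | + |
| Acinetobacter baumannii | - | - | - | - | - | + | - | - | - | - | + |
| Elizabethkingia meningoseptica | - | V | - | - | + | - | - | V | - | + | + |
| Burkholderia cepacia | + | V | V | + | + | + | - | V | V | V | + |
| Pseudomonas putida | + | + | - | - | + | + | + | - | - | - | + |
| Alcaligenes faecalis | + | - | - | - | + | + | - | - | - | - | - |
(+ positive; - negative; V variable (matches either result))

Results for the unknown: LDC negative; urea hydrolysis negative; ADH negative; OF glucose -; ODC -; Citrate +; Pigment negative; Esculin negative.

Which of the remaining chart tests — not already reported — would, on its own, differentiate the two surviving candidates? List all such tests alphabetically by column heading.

Citrate +: excludes Elizabethkingia meningoseptica — 8 left.
Pigment -: excludes Pseudomonas fluorescens, Pseudomonas putida — 6 left.
ADH -: excludes Burkholderia pseudomallei — 5 left.
LDC -: excludes Stenotrophomonas maltophilia, Burkholderia cepacia — 3 left.
ODC -: all 3 remaining candidates are consistent.
urea hydrolysis -: all 3 remaining candidates are consistent.
Esculin -: all 3 remaining candidates are consistent.
OF glucose -: excludes Acinetobacter baumannii — 2 left.
Two candidates remain: Acinetobacter lwoffii and Alcaligenes faecalis.
  Motility: Acinetobacter lwoffii -, Alcaligenes faecalis + — discriminates.
  nitrate reduction: - vs - — same for both, does not separate.
  Oxidase: Acinetobacter lwoffii -, Alcaligenes faecalis + — discriminates.

Motility, Oxidase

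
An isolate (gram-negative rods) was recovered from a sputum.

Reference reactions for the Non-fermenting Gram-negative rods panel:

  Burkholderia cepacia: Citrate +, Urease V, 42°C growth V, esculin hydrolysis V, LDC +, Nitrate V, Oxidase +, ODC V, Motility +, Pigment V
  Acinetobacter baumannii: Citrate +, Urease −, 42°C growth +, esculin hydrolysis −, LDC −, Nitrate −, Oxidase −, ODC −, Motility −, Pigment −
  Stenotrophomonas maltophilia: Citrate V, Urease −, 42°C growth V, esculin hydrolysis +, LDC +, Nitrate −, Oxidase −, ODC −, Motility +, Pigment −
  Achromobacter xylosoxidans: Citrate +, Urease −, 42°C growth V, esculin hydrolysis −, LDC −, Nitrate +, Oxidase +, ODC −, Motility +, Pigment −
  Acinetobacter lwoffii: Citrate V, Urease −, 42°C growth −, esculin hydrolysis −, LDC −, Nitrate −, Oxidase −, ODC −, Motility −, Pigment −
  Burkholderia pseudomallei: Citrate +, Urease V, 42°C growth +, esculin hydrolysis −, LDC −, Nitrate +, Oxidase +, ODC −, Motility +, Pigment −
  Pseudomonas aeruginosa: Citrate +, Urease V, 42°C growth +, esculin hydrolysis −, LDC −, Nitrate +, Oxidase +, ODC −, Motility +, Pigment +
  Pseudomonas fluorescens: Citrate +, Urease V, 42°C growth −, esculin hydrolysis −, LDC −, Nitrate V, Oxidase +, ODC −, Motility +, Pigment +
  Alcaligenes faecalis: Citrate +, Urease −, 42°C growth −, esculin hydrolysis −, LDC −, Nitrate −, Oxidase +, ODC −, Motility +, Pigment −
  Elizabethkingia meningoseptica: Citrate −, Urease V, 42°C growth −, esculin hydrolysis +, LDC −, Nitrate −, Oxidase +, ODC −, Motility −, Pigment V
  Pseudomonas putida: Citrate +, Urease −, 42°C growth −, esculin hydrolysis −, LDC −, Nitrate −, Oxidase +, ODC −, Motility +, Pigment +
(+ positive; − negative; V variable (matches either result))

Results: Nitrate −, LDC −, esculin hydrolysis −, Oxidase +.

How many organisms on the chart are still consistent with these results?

esculin hydrolysis −: excludes Stenotrophomonas maltophilia, Elizabethkingia meningoseptica — 9 left.
Nitrate −: excludes Achromobacter xylosoxidans, Burkholderia pseudomallei, Pseudomonas aeruginosa — 6 left.
LDC −: excludes Burkholderia cepacia — 5 left.
Oxidase +: excludes Acinetobacter baumannii, Acinetobacter lwoffii — 3 left.
Still consistent: Alcaligenes faecalis, Pseudomonas fluorescens, Pseudomonas putida.

3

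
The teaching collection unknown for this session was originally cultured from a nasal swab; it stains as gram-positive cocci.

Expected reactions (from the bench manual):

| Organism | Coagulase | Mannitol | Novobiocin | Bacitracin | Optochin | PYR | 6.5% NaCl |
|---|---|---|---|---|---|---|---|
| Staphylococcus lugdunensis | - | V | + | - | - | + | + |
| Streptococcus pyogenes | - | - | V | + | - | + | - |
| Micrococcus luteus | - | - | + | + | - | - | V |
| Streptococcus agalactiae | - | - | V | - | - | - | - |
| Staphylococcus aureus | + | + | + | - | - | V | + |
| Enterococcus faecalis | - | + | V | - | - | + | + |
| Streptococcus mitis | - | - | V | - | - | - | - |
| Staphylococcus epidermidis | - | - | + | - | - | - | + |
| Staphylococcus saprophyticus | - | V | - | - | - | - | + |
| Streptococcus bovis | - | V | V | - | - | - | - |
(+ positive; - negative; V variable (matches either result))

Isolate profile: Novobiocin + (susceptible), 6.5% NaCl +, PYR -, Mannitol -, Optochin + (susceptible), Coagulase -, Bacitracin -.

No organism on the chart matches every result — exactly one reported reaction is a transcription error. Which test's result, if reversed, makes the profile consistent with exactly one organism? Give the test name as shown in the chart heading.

Optochin

As reported, no row in the chart matches all 7 reactions.
Reversing Coagulase → still no organism matches.
Reversing Novobiocin → still no organism matches.
Reversing Optochin (to -) → unique match: Staphylococcus epidermidis.
Reversing Bacitracin → still no organism matches.
Reversing 6.5% NaCl → still no organism matches.
Reversing Mannitol → still no organism matches.
Reversing PYR → still no organism matches.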